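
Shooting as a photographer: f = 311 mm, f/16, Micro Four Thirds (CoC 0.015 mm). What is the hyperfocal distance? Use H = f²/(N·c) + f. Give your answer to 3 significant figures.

403 m

Hyperfocal distance H = f²/(N·c) + f = 311²/(16 × 0.015) + 311 = 96721/0.24 + 311 ≈ 403315.2 mm ≈ 403 m.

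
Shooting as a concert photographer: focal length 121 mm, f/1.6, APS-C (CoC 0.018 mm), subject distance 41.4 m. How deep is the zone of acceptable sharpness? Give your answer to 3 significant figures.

6.77 m

Hyperfocal distance H = f²/(N·c) + f = 121²/(1.6 × 0.018) + 121 = 14641/0.0288 + 121 ≈ 508489.1 mm ≈ 508.5 m.
Near limit Dn = s·(H − f)/(H + s − 2f) = 41400 × (508489.1 − 121) / (508489.1 + 41400 − 2 × 121) = 41400 × 508368.1 / 549647.1 ≈ 38290.8 mm.
Far limit Df = s·(H − f)/(H − s) = 41400 × (508489.1 − 121) / (508489.1 − 41400) = 41400 × 508368.1 / 467089.1 ≈ 45058.7 mm.
Depth of field = Df − Dn = 45058.7 − 38290.8 ≈ 6767.9 mm ≈ 6.77 m.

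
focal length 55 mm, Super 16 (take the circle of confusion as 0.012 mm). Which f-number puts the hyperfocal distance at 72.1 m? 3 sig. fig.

Rearrange H = f²/(N·c) + f for N: N = f² / ((H − f)·c).
N = 55² / ((72100 − 55) × 0.012) = 3025 / 864.5 ≈ 3.50.

f/3.50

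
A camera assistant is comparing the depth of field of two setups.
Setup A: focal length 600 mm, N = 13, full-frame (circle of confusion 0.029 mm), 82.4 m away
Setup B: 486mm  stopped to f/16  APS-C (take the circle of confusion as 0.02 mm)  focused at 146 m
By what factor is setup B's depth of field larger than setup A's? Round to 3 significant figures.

Setup A: H = 600²/(13×0.029) + 600 ≈ 955507.2 mm; DoF = Df − Dn = 90120 − 75898 ≈ 14222 mm.
Setup B: H = 486²/(16×0.02) + 486 ≈ 738598.5 mm; DoF = Df − Dn = 181851 − 121957 ≈ 59894 mm.
Ratio = 59894 / 14222 ≈ 4.21.

4.21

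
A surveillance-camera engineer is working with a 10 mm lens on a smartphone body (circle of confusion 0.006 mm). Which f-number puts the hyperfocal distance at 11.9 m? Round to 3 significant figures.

f/1.40

Rearrange H = f²/(N·c) + f for N: N = f² / ((H − f)·c).
N = 10² / ((11900 − 10) × 0.006) = 100 / 71.34 ≈ 1.40.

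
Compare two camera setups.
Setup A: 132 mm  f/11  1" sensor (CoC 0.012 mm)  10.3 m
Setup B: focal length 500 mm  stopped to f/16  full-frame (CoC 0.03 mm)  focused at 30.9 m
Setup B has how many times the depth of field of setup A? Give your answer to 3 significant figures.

Setup A: H = 132²/(11×0.012) + 132 ≈ 132132.0 mm; DoF = Df − Dn = 11159.6 − 9563.3 ≈ 1596.3 mm.
Setup B: H = 500²/(16×0.03) + 500 ≈ 521333.3 mm; DoF = Df − Dn = 32815.4 − 29195.9 ≈ 3619.5 mm.
Ratio = 3619.5 / 1596.3 ≈ 2.27.

2.27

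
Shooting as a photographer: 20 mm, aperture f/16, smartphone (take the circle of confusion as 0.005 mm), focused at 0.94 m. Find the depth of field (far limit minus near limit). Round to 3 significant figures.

358 mm

Hyperfocal distance H = f²/(N·c) + f = 20²/(16 × 0.005) + 20 = 400/0.08 + 20 ≈ 5020.0 mm ≈ 5.020 m.
Near limit Dn = s·(H − f)/(H + s − 2f) = 940 × (5020.0 − 20) / (5020.0 + 940 − 2 × 20) = 940 × 5000.0 / 5920.0 ≈ 793.92 mm.
Far limit Df = s·(H − f)/(H − s) = 940 × (5020.0 − 20) / (5020.0 − 940) = 940 × 5000.0 / 4080.0 ≈ 1151.96 mm.
Depth of field = Df − Dn = 1151.96 − 793.92 ≈ 358.04 mm.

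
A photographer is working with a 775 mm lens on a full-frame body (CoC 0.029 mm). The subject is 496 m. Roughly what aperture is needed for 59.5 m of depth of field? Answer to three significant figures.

f/2.50

Write h = H − f = f²/(N·c). The thin-lens limits are Dn = s·h/(h + (s−f)) and Df = s·h/(h − (s−f)), so DoF = Df − Dn = 2·s·(s−f)·h / (h² − (s−f)²).
That is a quadratic in h: DoF·h² − 2·s·(s−f)·h − DoF·(s−f)² = 0 ⇒ h = (s−f)·(s + √(s² + DoF²)) / DoF = 495225 × (496000 + √(496000² + 59500²)) / 59500 = 495225 × (496000 + 499556) / 59500 ≈ 8286122 mm.
Then N = f²/(c·h) = 775² / (0.029 × 8286122) = 600625 / 240298 ≈ 2.50.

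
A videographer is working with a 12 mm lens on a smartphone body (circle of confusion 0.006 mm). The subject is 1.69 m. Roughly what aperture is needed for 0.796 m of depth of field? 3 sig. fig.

Write h = H − f = f²/(N·c). The thin-lens limits are Dn = s·h/(h + (s−f)) and Df = s·h/(h − (s−f)), so DoF = Df − Dn = 2·s·(s−f)·h / (h² − (s−f)²).
That is a quadratic in h: DoF·h² − 2·s·(s−f)·h − DoF·(s−f)² = 0 ⇒ h = (s−f)·(s + √(s² + DoF²)) / DoF = 1678 × (1690 + √(1690² + 796²)) / 796 = 1678 × (1690 + 1868.08) / 796 ≈ 7500.6 mm.
Then N = f²/(c·h) = 12² / (0.006 × 7500.6) = 144 / 45.003 ≈ 3.20.

f/3.20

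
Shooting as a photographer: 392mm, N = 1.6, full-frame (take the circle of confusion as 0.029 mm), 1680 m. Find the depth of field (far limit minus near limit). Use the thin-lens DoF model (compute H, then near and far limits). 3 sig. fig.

2290 m

Hyperfocal distance H = f²/(N·c) + f = 392²/(1.6 × 0.029) + 392 = 153664/0.0464 + 392 ≈ 3312116.1 mm ≈ 3312 m.
Near limit Dn = s·(H − f)/(H + s − 2f) = 1680000 × (3312116.1 − 392) / (3312116.1 + 1680000 − 2 × 392) = 1680000 × 3311724.1 / 4991332.1 ≈ 1114672 mm.
Far limit Df = s·(H − f)/(H − s) = 1680000 × (3312116.1 − 392) / (3312116.1 − 1680000) = 1680000 × 3311724.1 / 1632116.1 ≈ 3408885 mm.
Depth of field = Df − Dn = 3408885 − 1114672 ≈ 2294213 mm ≈ 2290 m.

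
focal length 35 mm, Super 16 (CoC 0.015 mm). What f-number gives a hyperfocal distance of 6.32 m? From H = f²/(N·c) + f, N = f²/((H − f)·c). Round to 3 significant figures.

Rearrange H = f²/(N·c) + f for N: N = f² / ((H − f)·c).
N = 35² / ((6320 − 35) × 0.015) = 1225 / 94.27 ≈ 13.

f/13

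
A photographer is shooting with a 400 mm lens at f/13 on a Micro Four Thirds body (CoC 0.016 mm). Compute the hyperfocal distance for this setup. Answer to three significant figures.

Hyperfocal distance H = f²/(N·c) + f = 400²/(13 × 0.016) + 400 = 160000/0.208 + 400 ≈ 769630.8 mm ≈ 770 m.

770 m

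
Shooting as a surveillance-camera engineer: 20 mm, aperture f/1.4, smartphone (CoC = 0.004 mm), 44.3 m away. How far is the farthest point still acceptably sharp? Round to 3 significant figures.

Hyperfocal distance H = f²/(N·c) + f = 20²/(1.4 × 0.004) + 20 = 400/0.0056 + 20 ≈ 71448.6 mm ≈ 71.45 m.
Far limit Df = s·(H − f)/(H − s) = 44300 × (71448.6 − 20) / (71448.6 − 44300) = 44300 × 71428.6 / 27148.6 ≈ 116554 mm ≈ 117 m.

117 m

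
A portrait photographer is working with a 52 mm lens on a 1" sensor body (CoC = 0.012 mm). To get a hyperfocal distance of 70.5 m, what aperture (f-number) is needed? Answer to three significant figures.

Rearrange H = f²/(N·c) + f for N: N = f² / ((H − f)·c).
N = 52² / ((70500 − 52) × 0.012) = 2704 / 845.4 ≈ 3.20.

f/3.20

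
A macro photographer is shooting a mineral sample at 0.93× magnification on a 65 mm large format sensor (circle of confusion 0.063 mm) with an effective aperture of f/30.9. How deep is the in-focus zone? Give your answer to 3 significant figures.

At magnification m, DoF ≈ 2·N_eff·c/m² = 2 × 30.9 × 0.063 / 0.93² = 3.893 / 0.8649 ≈ 4.5 mm.

4.50 mm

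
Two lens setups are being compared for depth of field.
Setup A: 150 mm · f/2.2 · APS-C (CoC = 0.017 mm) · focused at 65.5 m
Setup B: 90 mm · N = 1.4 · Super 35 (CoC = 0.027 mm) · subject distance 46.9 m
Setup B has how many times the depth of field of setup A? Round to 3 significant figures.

1.49

Setup A: H = 150²/(2.2×0.017) + 150 ≈ 601754.3 mm; DoF = Df − Dn = 73482 − 59082 ≈ 14400 mm.
Setup B: H = 90²/(1.4×0.027) + 90 ≈ 214375.7 mm; DoF = Df − Dn = 60009 − 38492 ≈ 21517 mm.
Ratio = 21517 / 14400 ≈ 1.49.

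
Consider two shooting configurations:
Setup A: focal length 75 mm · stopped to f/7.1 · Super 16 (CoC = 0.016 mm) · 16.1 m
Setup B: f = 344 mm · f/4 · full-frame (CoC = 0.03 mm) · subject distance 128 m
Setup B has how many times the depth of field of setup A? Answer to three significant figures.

Setup A: H = 75²/(7.1×0.016) + 75 ≈ 49590.8 mm; DoF = Df − Dn = 23804 − 12163 ≈ 11641 mm.
Setup B: H = 344²/(4×0.03) + 344 ≈ 986477.3 mm; DoF = Df − Dn = 147034 − 113329 ≈ 33705 mm.
Ratio = 33705 / 11641 ≈ 2.90.

2.90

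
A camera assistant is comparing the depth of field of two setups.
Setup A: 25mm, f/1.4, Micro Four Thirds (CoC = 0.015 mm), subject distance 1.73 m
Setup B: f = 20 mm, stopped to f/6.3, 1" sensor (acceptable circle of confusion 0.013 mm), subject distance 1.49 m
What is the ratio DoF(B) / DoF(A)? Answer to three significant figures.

4.96

Setup A: H = 25²/(1.4×0.015) + 25 ≈ 29786.9 mm; DoF = Df − Dn = 1835.13 − 1636.26 ≈ 198.87 mm.
Setup B: H = 20²/(6.3×0.013) + 20 ≈ 4904.0 mm; DoF = Df − Dn = 2131.56 − 1145.29 ≈ 986.27 mm.
Ratio = 986.27 / 198.87 ≈ 4.96.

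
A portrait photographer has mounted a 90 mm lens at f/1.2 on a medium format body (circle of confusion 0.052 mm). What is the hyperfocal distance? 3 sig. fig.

130 m

Hyperfocal distance H = f²/(N·c) + f = 90²/(1.2 × 0.052) + 90 = 8100/0.0624 + 90 ≈ 129897.7 mm ≈ 130 m.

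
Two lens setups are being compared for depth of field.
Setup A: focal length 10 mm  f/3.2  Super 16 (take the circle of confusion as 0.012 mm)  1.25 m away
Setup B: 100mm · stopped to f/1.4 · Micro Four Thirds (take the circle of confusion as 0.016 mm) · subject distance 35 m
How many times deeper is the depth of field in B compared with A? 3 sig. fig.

3.58

Setup A: H = 10²/(3.2×0.012) + 10 ≈ 2614.2 mm; DoF = Df − Dn = 2386.2 − 846.8 ≈ 1539.4 mm.
Setup B: H = 100²/(1.4×0.016) + 100 ≈ 446528.6 mm; DoF = Df − Dn = 37968.2 − 32462.2 ≈ 5506.0 mm.
Ratio = 5506.0 / 1539.4 ≈ 3.58.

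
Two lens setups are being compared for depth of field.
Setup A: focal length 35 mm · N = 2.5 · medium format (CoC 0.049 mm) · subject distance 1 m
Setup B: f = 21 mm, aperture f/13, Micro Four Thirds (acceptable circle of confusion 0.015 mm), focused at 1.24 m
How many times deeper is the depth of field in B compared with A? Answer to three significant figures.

Setup A: H = 35²/(2.5×0.049) + 35 ≈ 10035.0 mm; DoF = Df − Dn = 1106.81 − 911.99 ≈ 194.82 mm.
Setup B: H = 21²/(13×0.015) + 21 ≈ 2282.5 mm; DoF = Df − Dn = 2689.9 − 805.7 ≈ 1884.2 mm.
Ratio = 1884.2 / 194.82 ≈ 9.67.

9.67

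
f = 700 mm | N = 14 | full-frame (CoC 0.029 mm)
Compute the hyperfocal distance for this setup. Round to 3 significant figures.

Hyperfocal distance H = f²/(N·c) + f = 700²/(14 × 0.029) + 700 = 490000/0.406 + 700 ≈ 1207596.6 mm ≈ 1210 m.

1210 m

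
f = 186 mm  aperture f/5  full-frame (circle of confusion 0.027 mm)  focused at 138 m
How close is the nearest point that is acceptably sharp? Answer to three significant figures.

Hyperfocal distance H = f²/(N·c) + f = 186²/(5 × 0.027) + 186 = 34596/0.135 + 186 ≈ 256452.7 mm ≈ 256.5 m.
Near limit Dn = s·(H − f)/(H + s − 2f) = 138000 × (256452.7 − 186) / (256452.7 + 138000 − 2 × 186) = 138000 × 256266.7 / 394080.7 ≈ 89740 mm ≈ 89.7 m.

89.7 m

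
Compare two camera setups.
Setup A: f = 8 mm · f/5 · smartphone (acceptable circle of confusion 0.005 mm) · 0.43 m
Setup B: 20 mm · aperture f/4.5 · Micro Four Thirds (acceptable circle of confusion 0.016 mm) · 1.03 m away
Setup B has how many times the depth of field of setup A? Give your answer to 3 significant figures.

Setup A: H = 8²/(5×0.005) + 8 ≈ 2568.0 mm; DoF = Df − Dn = 514.87 − 369.15 ≈ 145.72 mm.
Setup B: H = 20²/(4.5×0.016) + 20 ≈ 5575.6 mm; DoF = Df − Dn = 1258.86 − 871.55 ≈ 387.31 mm.
Ratio = 387.31 / 145.72 ≈ 2.66.

2.66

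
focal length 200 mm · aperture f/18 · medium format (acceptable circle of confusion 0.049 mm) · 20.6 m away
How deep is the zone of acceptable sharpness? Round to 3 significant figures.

23.2 m

Hyperfocal distance H = f²/(N·c) + f = 200²/(18 × 0.049) + 200 = 40000/0.882 + 200 ≈ 45551.5 mm ≈ 45.55 m.
Near limit Dn = s·(H − f)/(H + s − 2f) = 20600 × (45551.5 − 200) / (45551.5 + 20600 − 2 × 200) = 20600 × 45351.5 / 65751.5 ≈ 14209 mm.
Far limit Df = s·(H − f)/(H − s) = 20600 × (45551.5 − 200) / (45551.5 − 20600) = 20600 × 45351.5 / 24951.5 ≈ 37442 mm.
Depth of field = Df − Dn = 37442 − 14209 ≈ 23233 mm ≈ 23.2 m.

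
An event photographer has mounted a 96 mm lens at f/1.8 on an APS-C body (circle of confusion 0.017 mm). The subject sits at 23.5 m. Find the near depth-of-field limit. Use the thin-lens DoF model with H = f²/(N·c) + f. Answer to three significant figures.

Hyperfocal distance H = f²/(N·c) + f = 96²/(1.8 × 0.017) + 96 = 9216/0.0306 + 96 ≈ 301272.5 mm ≈ 301.3 m.
Near limit Dn = s·(H − f)/(H + s − 2f) = 23500 × (301272.5 − 96) / (301272.5 + 23500 − 2 × 96) = 23500 × 301176.5 / 324580.5 ≈ 21806 mm ≈ 21.8 m.

21.8 m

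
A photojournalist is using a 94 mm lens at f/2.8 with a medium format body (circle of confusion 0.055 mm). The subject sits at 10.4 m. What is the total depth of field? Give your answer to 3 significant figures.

3.86 m

Hyperfocal distance H = f²/(N·c) + f = 94²/(2.8 × 0.055) + 94 = 8836/0.154 + 94 ≈ 57470.6 mm ≈ 57.47 m.
Near limit Dn = s·(H − f)/(H + s − 2f) = 10400 × (57470.6 − 94) / (57470.6 + 10400 − 2 × 94) = 10400 × 57376.6 / 67682.6 ≈ 8816.4 mm.
Far limit Df = s·(H − f)/(H − s) = 10400 × (57470.6 − 94) / (57470.6 − 10400) = 10400 × 57376.6 / 47070.6 ≈ 12677.1 mm.
Depth of field = Df − Dn = 12677.1 − 8816.4 ≈ 3860.7 mm ≈ 3.86 m.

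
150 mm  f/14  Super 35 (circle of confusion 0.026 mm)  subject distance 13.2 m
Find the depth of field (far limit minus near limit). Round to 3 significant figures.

5.83 m

Hyperfocal distance H = f²/(N·c) + f = 150²/(14 × 0.026) + 150 = 22500/0.364 + 150 ≈ 61963.2 mm ≈ 61.96 m.
Near limit Dn = s·(H − f)/(H + s − 2f) = 13200 × (61963.2 − 150) / (61963.2 + 13200 − 2 × 150) = 13200 × 61813.2 / 74863.2 ≈ 10899.0 mm.
Far limit Df = s·(H − f)/(H − s) = 13200 × (61963.2 − 150) / (61963.2 − 13200) = 13200 × 61813.2 / 48763.2 ≈ 16732.6 mm.
Depth of field = Df − Dn = 16732.6 − 10899.0 ≈ 5833.6 mm ≈ 5.83 m.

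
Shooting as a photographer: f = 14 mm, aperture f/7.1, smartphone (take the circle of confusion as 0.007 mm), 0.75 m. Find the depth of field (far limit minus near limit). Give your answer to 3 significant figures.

Hyperfocal distance H = f²/(N·c) + f = 14²/(7.1 × 0.007) + 14 = 196/0.0497 + 14 ≈ 3957.7 mm ≈ 3.958 m.
Near limit Dn = s·(H − f)/(H + s − 2f) = 750 × (3957.7 − 14) / (3957.7 + 750 − 2 × 14) = 750 × 3943.7 / 4679.7 ≈ 632.04 mm.
Far limit Df = s·(H − f)/(H − s) = 750 × (3957.7 − 14) / (3957.7 − 750) = 750 × 3943.7 / 3207.7 ≈ 922.09 mm.
Depth of field = Df − Dn = 922.09 − 632.04 ≈ 290.05 mm.

290 mm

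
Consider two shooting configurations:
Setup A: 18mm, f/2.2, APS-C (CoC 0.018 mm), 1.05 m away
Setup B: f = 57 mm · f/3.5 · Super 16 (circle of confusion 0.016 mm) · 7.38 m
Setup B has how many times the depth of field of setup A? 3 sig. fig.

7.03

Setup A: H = 18²/(2.2×0.018) + 18 ≈ 8199.8 mm; DoF = Df − Dn = 1201.56 − 932.39 ≈ 269.17 mm.
Setup B: H = 57²/(3.5×0.016) + 57 ≈ 58074.9 mm; DoF = Df − Dn = 8446.1 − 6552.9 ≈ 1893.2 mm.
Ratio = 1893.2 / 269.17 ≈ 7.03.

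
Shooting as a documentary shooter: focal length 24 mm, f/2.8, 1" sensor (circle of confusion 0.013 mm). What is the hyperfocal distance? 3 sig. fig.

15.8 m

Hyperfocal distance H = f²/(N·c) + f = 24²/(2.8 × 0.013) + 24 = 576/0.0364 + 24 ≈ 15848.2 mm ≈ 15.8 m.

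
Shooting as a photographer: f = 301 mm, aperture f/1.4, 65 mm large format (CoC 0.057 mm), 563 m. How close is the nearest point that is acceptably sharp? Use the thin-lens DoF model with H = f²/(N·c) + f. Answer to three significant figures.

Hyperfocal distance H = f²/(N·c) + f = 301²/(1.4 × 0.057) + 301 = 90601/0.0798 + 301 ≈ 1135651.9 mm ≈ 1136 m.
Near limit Dn = s·(H − f)/(H + s − 2f) = 563000 × (1135651.9 − 301) / (1135651.9 + 563000 − 2 × 301) = 563000 × 1135350.9 / 1698049.9 ≈ 376433 mm ≈ 376 m.

376 m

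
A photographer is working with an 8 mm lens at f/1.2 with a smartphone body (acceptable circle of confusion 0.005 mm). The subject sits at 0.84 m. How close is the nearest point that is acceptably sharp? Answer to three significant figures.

Hyperfocal distance H = f²/(N·c) + f = 8²/(1.2 × 0.005) + 8 = 64/0.006 + 8 ≈ 10674.7 mm ≈ 10.67 m.
Near limit Dn = s·(H − f)/(H + s − 2f) = 840 × (10674.7 − 8) / (10674.7 + 840 − 2 × 8) = 840 × 10666.7 / 11498.7 ≈ 779.22 mm ≈ 0.779 m.

0.779 m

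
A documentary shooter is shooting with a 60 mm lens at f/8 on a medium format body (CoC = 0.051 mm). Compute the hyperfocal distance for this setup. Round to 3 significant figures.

Hyperfocal distance H = f²/(N·c) + f = 60²/(8 × 0.051) + 60 = 3600/0.408 + 60 ≈ 8883.5 mm ≈ 8.88 m.

8.88 m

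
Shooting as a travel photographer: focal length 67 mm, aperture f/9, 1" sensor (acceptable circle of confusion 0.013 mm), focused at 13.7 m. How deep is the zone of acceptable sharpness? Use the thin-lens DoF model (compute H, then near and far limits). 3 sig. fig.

Hyperfocal distance H = f²/(N·c) + f = 67²/(9 × 0.013) + 67 = 4489/0.117 + 67 ≈ 38434.5 mm ≈ 38.43 m.
Near limit Dn = s·(H − f)/(H + s − 2f) = 13700 × (38434.5 − 67) / (38434.5 + 13700 − 2 × 67) = 13700 × 38367.5 / 52000.5 ≈ 10108 mm.
Far limit Df = s·(H − f)/(H − s) = 13700 × (38434.5 − 67) / (38434.5 − 13700) = 13700 × 38367.5 / 24734.5 ≈ 21251 mm.
Depth of field = Df − Dn = 21251 − 10108 ≈ 11143 mm ≈ 11.1 m.

11.1 m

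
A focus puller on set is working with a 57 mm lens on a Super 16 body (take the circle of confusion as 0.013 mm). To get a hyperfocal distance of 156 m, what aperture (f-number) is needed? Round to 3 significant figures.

Rearrange H = f²/(N·c) + f for N: N = f² / ((H − f)·c).
N = 57² / ((156000 − 57) × 0.013) = 3249 / 2027 ≈ 1.60.

f/1.60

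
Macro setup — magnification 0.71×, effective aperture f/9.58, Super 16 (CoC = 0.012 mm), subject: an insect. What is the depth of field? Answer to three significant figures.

0.456 mm

At magnification m, DoF ≈ 2·N_eff·c/m² = 2 × 9.58 × 0.012 / 0.71² = 0.2299 / 0.5041 ≈ 0.456 mm.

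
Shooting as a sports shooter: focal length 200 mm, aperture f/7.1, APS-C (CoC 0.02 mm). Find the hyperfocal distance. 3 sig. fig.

282 m

Hyperfocal distance H = f²/(N·c) + f = 200²/(7.1 × 0.02) + 200 = 40000/0.142 + 200 ≈ 281890.1 mm ≈ 282 m.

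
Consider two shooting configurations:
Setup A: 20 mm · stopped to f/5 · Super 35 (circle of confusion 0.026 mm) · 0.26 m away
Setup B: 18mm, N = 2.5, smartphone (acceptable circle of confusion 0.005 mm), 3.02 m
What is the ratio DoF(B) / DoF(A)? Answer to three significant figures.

Setup A: H = 20²/(5×0.026) + 20 ≈ 3096.9 mm; DoF = Df − Dn = 281.996 − 241.187 ≈ 40.809 mm.
Setup B: H = 18²/(2.5×0.005) + 18 ≈ 25938.0 mm; DoF = Df − Dn = 3415.59 − 2706.53 ≈ 709.06 mm.
Ratio = 709.06 / 40.809 ≈ 17.4.

17.4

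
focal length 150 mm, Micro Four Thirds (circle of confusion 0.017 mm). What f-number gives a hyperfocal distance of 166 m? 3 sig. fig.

f/7.98

Rearrange H = f²/(N·c) + f for N: N = f² / ((H − f)·c).
N = 150² / ((166000 − 150) × 0.017) = 22500 / 2819 ≈ 7.98.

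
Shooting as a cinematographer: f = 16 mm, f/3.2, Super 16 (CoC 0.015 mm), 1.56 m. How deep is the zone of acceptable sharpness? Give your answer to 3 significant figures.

0.986 m

Hyperfocal distance H = f²/(N·c) + f = 16²/(3.2 × 0.015) + 16 = 256/0.048 + 16 ≈ 5349.3 mm ≈ 5.349 m.
Near limit Dn = s·(H − f)/(H + s − 2f) = 1560 × (5349.3 − 16) / (5349.3 + 1560 − 2 × 16) = 1560 × 5333.3 / 6877.3 ≈ 1209.77 mm.
Far limit Df = s·(H − f)/(H − s) = 1560 × (5349.3 − 16) / (5349.3 − 1560) = 1560 × 5333.3 / 3789.3 ≈ 2195.64 mm.
Depth of field = Df − Dn = 2195.64 − 1209.77 ≈ 985.87 mm ≈ 0.986 m.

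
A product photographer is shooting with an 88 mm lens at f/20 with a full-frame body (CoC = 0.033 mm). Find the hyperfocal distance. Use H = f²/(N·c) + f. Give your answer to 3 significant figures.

11.8 m

Hyperfocal distance H = f²/(N·c) + f = 88²/(20 × 0.033) + 88 = 7744/0.66 + 88 ≈ 11821.3 mm ≈ 11.8 m.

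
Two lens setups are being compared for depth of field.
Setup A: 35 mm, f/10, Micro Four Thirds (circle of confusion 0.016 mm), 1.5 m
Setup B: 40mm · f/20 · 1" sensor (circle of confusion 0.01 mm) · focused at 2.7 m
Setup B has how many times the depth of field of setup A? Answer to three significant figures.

Setup A: H = 35²/(10×0.016) + 35 ≈ 7691.2 mm; DoF = Df − Dn = 1854.94 − 1259.08 ≈ 595.86 mm.
Setup B: H = 40²/(20×0.01) + 40 ≈ 8040.0 mm; DoF = Df − Dn = 4044.9 − 2026.3 ≈ 2018.6 mm.
Ratio = 2018.6 / 595.86 ≈ 3.39.

3.39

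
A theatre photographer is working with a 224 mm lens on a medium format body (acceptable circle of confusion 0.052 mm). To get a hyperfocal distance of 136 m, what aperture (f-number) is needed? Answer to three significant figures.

Rearrange H = f²/(N·c) + f for N: N = f² / ((H − f)·c).
N = 224² / ((136000 − 224) × 0.052) = 50176 / 7060 ≈ 7.11.

f/7.11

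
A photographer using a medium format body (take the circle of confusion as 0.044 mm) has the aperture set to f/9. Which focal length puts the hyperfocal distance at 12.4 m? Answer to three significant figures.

From H = f²/(N·c) + f, with f ≪ H: f ≈ √(H·N·c) = √(12400 × 9 × 0.044) = √4910.4 ≈ 70.07 mm.
Exact: f² + N·c·f − N·c·H = 0 ⇒ f = (−N·c + √((N·c)² + 4·N·c·H))/2 = (−0.396 + √19642)/2 ≈ 69.877 mm ≈ 69.9 mm.

69.9 mm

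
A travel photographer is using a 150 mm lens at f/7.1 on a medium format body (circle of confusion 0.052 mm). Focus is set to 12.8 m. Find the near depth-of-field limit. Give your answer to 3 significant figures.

10.6 m

Hyperfocal distance H = f²/(N·c) + f = 150²/(7.1 × 0.052) + 150 = 22500/0.3692 + 150 ≈ 61092.6 mm ≈ 61.09 m.
Near limit Dn = s·(H − f)/(H + s − 2f) = 12800 × (61092.6 − 150) / (61092.6 + 12800 − 2 × 150) = 12800 × 60942.6 / 73592.6 ≈ 10600 mm ≈ 10.6 m.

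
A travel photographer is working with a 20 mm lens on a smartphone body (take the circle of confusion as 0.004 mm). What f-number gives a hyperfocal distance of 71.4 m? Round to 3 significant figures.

Rearrange H = f²/(N·c) + f for N: N = f² / ((H − f)·c).
N = 20² / ((71400 − 20) × 0.004) = 400 / 285.5 ≈ 1.40.

f/1.40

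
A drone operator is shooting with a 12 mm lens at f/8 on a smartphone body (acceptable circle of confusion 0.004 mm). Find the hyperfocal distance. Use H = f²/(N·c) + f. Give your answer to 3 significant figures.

4.51 m

Hyperfocal distance H = f²/(N·c) + f = 12²/(8 × 0.004) + 12 = 144/0.032 + 12 ≈ 4512.0 mm ≈ 4.51 m.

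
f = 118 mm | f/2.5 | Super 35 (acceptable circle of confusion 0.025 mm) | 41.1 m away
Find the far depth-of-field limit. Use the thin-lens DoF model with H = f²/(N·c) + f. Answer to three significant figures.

50.4 m

Hyperfocal distance H = f²/(N·c) + f = 118²/(2.5 × 0.025) + 118 = 13924/0.0625 + 118 ≈ 222902.0 mm ≈ 222.9 m.
Far limit Df = s·(H − f)/(H − s) = 41100 × (222902.0 − 118) / (222902.0 − 41100) = 41100 × 222784.0 / 181802.0 ≈ 50365 mm ≈ 50.4 m.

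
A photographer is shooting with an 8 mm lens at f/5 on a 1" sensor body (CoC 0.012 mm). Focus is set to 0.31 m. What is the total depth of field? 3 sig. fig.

Hyperfocal distance H = f²/(N·c) + f = 8²/(5 × 0.012) + 8 = 64/0.06 + 8 ≈ 1074.7 mm ≈ 1.075 m.
Near limit Dn = s·(H − f)/(H + s − 2f) = 310 × (1074.7 − 8) / (1074.7 + 310 − 2 × 8) = 310 × 1066.7 / 1368.7 ≈ 241.60 mm.
Far limit Df = s·(H − f)/(H − s) = 310 × (1074.7 − 8) / (1074.7 − 310) = 310 × 1066.7 / 764.7 ≈ 432.43 mm.
Depth of field = Df − Dn = 432.43 − 241.60 ≈ 190.83 mm.

191 mm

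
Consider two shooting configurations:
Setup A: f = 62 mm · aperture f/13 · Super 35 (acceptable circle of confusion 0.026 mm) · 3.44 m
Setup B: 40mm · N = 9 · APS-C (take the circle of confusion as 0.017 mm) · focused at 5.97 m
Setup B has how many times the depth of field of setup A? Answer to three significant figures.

Setup A: H = 62²/(13×0.026) + 62 ≈ 11434.8 mm; DoF = Df − Dn = 4893.5 − 2652.2 ≈ 2241.3 mm.
Setup B: H = 40²/(9×0.017) + 40 ≈ 10497.5 mm; DoF = Df − Dn = 13789.3 − 3809.7 ≈ 9979.6 mm.
Ratio = 9979.6 / 2241.3 ≈ 4.45.

4.45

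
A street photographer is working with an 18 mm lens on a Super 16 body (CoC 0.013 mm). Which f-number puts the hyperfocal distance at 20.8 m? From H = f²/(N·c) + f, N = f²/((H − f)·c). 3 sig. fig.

Rearrange H = f²/(N·c) + f for N: N = f² / ((H − f)·c).
N = 18² / ((20800 − 18) × 0.013) = 324 / 270.2 ≈ 1.20.

f/1.20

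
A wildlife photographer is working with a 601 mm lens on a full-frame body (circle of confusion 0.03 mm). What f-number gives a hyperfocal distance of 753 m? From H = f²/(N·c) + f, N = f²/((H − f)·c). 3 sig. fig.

f/16

Rearrange H = f²/(N·c) + f for N: N = f² / ((H − f)·c).
N = 601² / ((753000 − 601) × 0.03) = 361201 / 22572 ≈ 16.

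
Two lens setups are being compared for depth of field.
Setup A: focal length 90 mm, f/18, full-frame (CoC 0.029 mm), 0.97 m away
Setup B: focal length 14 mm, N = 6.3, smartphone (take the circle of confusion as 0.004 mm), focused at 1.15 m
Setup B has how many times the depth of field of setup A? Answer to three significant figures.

3.11

Setup A: H = 90²/(18×0.029) + 90 ≈ 15607.2 mm; DoF = Df − Dn = 1028.32 − 917.94 ≈ 110.38 mm.
Setup B: H = 14²/(6.3×0.004) + 14 ≈ 7791.8 mm; DoF = Df − Dn = 1346.69 − 1003.44 ≈ 343.25 mm.
Ratio = 343.25 / 110.38 ≈ 3.11.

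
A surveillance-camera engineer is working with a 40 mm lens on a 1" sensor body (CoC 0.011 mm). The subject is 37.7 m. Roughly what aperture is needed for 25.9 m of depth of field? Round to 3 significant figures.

Write h = H − f = f²/(N·c). The thin-lens limits are Dn = s·h/(h + (s−f)) and Df = s·h/(h − (s−f)), so DoF = Df − Dn = 2·s·(s−f)·h / (h² − (s−f)²).
That is a quadratic in h: DoF·h² − 2·s·(s−f)·h − DoF·(s−f)² = 0 ⇒ h = (s−f)·(s + √(s² + DoF²)) / DoF = 37660 × (37700 + √(37700² + 25900²)) / 25900 = 37660 × (37700 + 45739.5) / 25900 ≈ 121326 mm.
Then N = f²/(c·h) = 40² / (0.011 × 121326) = 1600 / 1334.6 ≈ 1.20.

f/1.20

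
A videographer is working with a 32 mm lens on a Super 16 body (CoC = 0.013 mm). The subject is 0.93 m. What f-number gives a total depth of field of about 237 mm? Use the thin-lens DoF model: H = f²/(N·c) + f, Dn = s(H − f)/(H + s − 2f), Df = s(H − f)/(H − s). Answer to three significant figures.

Write h = H − f = f²/(N·c). The thin-lens limits are Dn = s·h/(h + (s−f)) and Df = s·h/(h − (s−f)), so DoF = Df − Dn = 2·s·(s−f)·h / (h² − (s−f)²).
That is a quadratic in h: DoF·h² − 2·s·(s−f)·h − DoF·(s−f)² = 0 ⇒ h = (s−f)·(s + √(s² + DoF²)) / DoF = 898 × (930 + √(930² + 237²)) / 237 = 898 × (930 + 959.723) / 237 ≈ 7160.2 mm.
Then N = f²/(c·h) = 32² / (0.013 × 7160.2) = 1024 / 93.083 ≈ 11.

f/11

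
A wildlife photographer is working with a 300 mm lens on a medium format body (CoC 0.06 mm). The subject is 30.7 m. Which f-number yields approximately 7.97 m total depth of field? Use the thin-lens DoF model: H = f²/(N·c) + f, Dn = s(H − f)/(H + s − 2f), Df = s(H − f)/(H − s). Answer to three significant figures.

f/6.30

Write h = H − f = f²/(N·c). The thin-lens limits are Dn = s·h/(h + (s−f)) and Df = s·h/(h − (s−f)), so DoF = Df − Dn = 2·s·(s−f)·h / (h² − (s−f)²).
That is a quadratic in h: DoF·h² − 2·s·(s−f)·h − DoF·(s−f)² = 0 ⇒ h = (s−f)·(s + √(s² + DoF²)) / DoF = 30400 × (30700 + √(30700² + 7970²)) / 7970 = 30400 × (30700 + 31717.7) / 7970 ≈ 238080 mm.
Then N = f²/(c·h) = 300² / (0.06 × 238080) = 90000 / 14285 ≈ 6.30.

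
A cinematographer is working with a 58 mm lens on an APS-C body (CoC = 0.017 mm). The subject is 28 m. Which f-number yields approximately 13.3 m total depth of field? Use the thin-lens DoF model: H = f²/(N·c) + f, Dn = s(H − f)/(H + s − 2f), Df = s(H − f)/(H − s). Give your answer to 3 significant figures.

Write h = H − f = f²/(N·c). The thin-lens limits are Dn = s·h/(h + (s−f)) and Df = s·h/(h − (s−f)), so DoF = Df − Dn = 2·s·(s−f)·h / (h² − (s−f)²).
That is a quadratic in h: DoF·h² − 2·s·(s−f)·h − DoF·(s−f)² = 0 ⇒ h = (s−f)·(s + √(s² + DoF²)) / DoF = 27942 × (28000 + √(28000² + 13300²)) / 13300 = 27942 × (28000 + 30998.2) / 13300 ≈ 123950 mm.
Then N = f²/(c·h) = 58² / (0.017 × 123950) = 3364 / 2107.1 ≈ 1.60.

f/1.60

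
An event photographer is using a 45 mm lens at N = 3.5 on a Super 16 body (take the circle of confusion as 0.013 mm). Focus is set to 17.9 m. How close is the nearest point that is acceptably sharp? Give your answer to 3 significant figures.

12.8 m

Hyperfocal distance H = f²/(N·c) + f = 45²/(3.5 × 0.013) + 45 = 2025/0.0455 + 45 ≈ 44550.5 mm ≈ 44.55 m.
Near limit Dn = s·(H − f)/(H + s − 2f) = 17900 × (44550.5 − 45) / (44550.5 + 17900 − 2 × 45) = 17900 × 44505.5 / 62360.5 ≈ 12775 mm ≈ 12.8 m.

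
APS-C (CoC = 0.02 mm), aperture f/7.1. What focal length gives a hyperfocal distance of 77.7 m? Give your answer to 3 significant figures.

From H = f²/(N·c) + f, with f ≪ H: f ≈ √(H·N·c) = √(77700 × 7.1 × 0.02) = √11033 ≈ 105.0 mm.
The +f correction barely moves this — solving exactly, f² + N·c·f − N·c·H = 0 ⇒ f = (−N·c + √((N·c)² + 4·N·c·H))/2 = (−0.142 + √44134)/2 ≈ 104.97 mm, so f ≈ 105 mm.

105 mm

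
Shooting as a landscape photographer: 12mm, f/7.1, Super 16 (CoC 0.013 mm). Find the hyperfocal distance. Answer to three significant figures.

Hyperfocal distance H = f²/(N·c) + f = 12²/(7.1 × 0.013) + 12 = 144/0.0923 + 12 ≈ 1572.1 mm ≈ 1.57 m.

1.57 m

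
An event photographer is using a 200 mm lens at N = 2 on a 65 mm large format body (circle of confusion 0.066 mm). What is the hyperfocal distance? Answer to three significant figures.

303 m

Hyperfocal distance H = f²/(N·c) + f = 200²/(2 × 0.066) + 200 = 40000/0.132 + 200 ≈ 303230.3 mm ≈ 303 m.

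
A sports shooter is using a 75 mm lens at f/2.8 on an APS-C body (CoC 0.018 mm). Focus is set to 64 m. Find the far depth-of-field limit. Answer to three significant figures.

150 m

Hyperfocal distance H = f²/(N·c) + f = 75²/(2.8 × 0.018) + 75 = 5625/0.0504 + 75 ≈ 111682.1 mm ≈ 111.7 m.
Far limit Df = s·(H − f)/(H − s) = 64000 × (111682.1 − 75) / (111682.1 − 64000) = 64000 × 111607.1 / 47682.1 ≈ 149802 mm ≈ 150 m.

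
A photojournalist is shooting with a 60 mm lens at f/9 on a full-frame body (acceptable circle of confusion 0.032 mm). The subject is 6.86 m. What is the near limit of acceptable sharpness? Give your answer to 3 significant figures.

Hyperfocal distance H = f²/(N·c) + f = 60²/(9 × 0.032) + 60 = 3600/0.288 + 60 ≈ 12560.0 mm ≈ 12.56 m.
Near limit Dn = s·(H − f)/(H + s − 2f) = 6860 × (12560.0 − 60) / (12560.0 + 6860 − 2 × 60) = 6860 × 12500.0 / 19300.0 ≈ 4443.0 mm ≈ 4.44 m.

4.44 m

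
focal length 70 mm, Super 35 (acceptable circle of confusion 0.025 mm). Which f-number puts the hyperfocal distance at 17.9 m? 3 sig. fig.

f/11

Rearrange H = f²/(N·c) + f for N: N = f² / ((H − f)·c).
N = 70² / ((17900 − 70) × 0.025) = 4900 / 445.8 ≈ 11.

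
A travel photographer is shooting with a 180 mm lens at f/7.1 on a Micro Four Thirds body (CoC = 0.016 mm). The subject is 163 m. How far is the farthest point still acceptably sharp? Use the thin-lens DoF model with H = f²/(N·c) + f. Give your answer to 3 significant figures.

Hyperfocal distance H = f²/(N·c) + f = 180²/(7.1 × 0.016) + 180 = 32400/0.1136 + 180 ≈ 285391.3 mm ≈ 285.4 m.
Far limit Df = s·(H − f)/(H − s) = 163000 × (285391.3 − 180) / (285391.3 − 163000) = 163000 × 285211.3 / 122391.3 ≈ 379843 mm ≈ 380 m.

380 m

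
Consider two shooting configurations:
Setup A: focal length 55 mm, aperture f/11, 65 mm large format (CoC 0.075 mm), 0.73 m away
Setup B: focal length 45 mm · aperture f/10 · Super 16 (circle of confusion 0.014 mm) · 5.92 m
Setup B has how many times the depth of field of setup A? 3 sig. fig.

Setup A: H = 55²/(11×0.075) + 55 ≈ 3721.7 mm; DoF = Df − Dn = 894.71 − 616.51 ≈ 278.20 mm.
Setup B: H = 45²/(10×0.014) + 45 ≈ 14509.3 mm; DoF = Df − Dn = 9969.2 − 4210.0 ≈ 5759.2 mm.
Ratio = 5759.2 / 278.20 ≈ 20.7.

20.7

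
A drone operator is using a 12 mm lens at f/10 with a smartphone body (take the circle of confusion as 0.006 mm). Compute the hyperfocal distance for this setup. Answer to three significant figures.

2.41 m

Hyperfocal distance H = f²/(N·c) + f = 12²/(10 × 0.006) + 12 = 144/0.06 + 12 ≈ 2412.0 mm ≈ 2.41 m.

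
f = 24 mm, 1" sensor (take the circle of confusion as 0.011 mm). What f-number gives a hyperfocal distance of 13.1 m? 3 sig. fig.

Rearrange H = f²/(N·c) + f for N: N = f² / ((H − f)·c).
N = 24² / ((13100 − 24) × 0.011) = 576 / 143.8 ≈ 4.

f/4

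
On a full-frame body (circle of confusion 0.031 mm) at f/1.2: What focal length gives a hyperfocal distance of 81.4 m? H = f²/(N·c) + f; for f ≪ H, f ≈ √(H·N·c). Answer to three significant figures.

From H = f²/(N·c) + f, with f ≪ H: f ≈ √(H·N·c) = √(81400 × 1.2 × 0.031) = √3028.1 ≈ 55.03 mm.
The +f correction barely moves this — solving exactly, f² + N·c·f − N·c·H = 0 ⇒ f = (−N·c + √((N·c)² + 4·N·c·H))/2 = (−0.0372 + √12112)/2 ≈ 55.009 mm, so f ≈ 55.0 mm.

55.0 mm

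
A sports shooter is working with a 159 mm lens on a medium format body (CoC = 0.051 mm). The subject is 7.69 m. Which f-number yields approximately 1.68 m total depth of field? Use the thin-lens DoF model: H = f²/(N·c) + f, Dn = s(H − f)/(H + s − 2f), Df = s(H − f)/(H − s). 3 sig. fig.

f/7.11

Write h = H − f = f²/(N·c). The thin-lens limits are Dn = s·h/(h + (s−f)) and Df = s·h/(h − (s−f)), so DoF = Df − Dn = 2·s·(s−f)·h / (h² − (s−f)²).
That is a quadratic in h: DoF·h² − 2·s·(s−f)·h − DoF·(s−f)² = 0 ⇒ h = (s−f)·(s + √(s² + DoF²)) / DoF = 7531 × (7690 + √(7690² + 1680²)) / 1680 = 7531 × (7690 + 7871.37) / 1680 ≈ 69758 mm.
Then N = f²/(c·h) = 159² / (0.051 × 69758) = 25281 / 3557.6 ≈ 7.11.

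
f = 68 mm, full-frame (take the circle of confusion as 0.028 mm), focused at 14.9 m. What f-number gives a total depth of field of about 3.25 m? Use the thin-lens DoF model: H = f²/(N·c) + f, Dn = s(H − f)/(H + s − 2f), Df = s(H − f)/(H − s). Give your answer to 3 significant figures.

f/1.20

Write h = H − f = f²/(N·c). The thin-lens limits are Dn = s·h/(h + (s−f)) and Df = s·h/(h − (s−f)), so DoF = Df − Dn = 2·s·(s−f)·h / (h² − (s−f)²).
That is a quadratic in h: DoF·h² − 2·s·(s−f)·h − DoF·(s−f)² = 0 ⇒ h = (s−f)·(s + √(s² + DoF²)) / DoF = 14832 × (14900 + √(14900² + 3250²)) / 3250 = 14832 × (14900 + 15250.3) / 3250 ≈ 137597 mm.
Then N = f²/(c·h) = 68² / (0.028 × 137597) = 4624 / 3852.7 ≈ 1.20.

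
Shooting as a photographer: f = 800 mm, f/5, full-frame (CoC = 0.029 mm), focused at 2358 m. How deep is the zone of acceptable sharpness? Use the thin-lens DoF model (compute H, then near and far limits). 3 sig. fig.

Hyperfocal distance H = f²/(N·c) + f = 800²/(5 × 0.029) + 800 = 640000/0.145 + 800 ≈ 4414593.1 mm ≈ 4415 m.
Near limit Dn = s·(H − f)/(H + s − 2f) = 2358000 × (4414593.1 − 800) / (4414593.1 + 2358000 − 2 × 800) = 2358000 × 4413793.1 / 6770993.1 ≈ 1537105 mm.
Far limit Df = s·(H − f)/(H − s) = 2358000 × (4414593.1 − 800) / (4414593.1 − 2358000) = 2358000 × 4413793.1 / 2056593.1 ≈ 5060663 mm.
Depth of field = Df − Dn = 5060663 − 1537105 ≈ 3523558 mm ≈ 3520 m.

3520 m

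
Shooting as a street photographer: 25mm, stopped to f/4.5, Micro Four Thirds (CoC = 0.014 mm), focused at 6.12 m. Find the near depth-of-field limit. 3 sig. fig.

Hyperfocal distance H = f²/(N·c) + f = 25²/(4.5 × 0.014) + 25 = 625/0.063 + 25 ≈ 9945.6 mm ≈ 9.946 m.
Near limit Dn = s·(H − f)/(H + s − 2f) = 6120 × (9945.6 − 25) / (9945.6 + 6120 − 2 × 25) = 6120 × 9920.6 / 16015.6 ≈ 3790.9 mm ≈ 3.79 m.

3.79 m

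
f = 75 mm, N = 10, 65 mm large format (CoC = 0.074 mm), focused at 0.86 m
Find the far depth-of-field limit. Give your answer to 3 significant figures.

Hyperfocal distance H = f²/(N·c) + f = 75²/(10 × 0.074) + 75 = 5625/0.74 + 75 ≈ 7676.4 mm ≈ 7.676 m.
Far limit Df = s·(H − f)/(H − s) = 860 × (7676.4 − 75) / (7676.4 − 860) = 860 × 7601.4 / 6816.4 ≈ 959.04 mm ≈ 0.959 m.

0.959 m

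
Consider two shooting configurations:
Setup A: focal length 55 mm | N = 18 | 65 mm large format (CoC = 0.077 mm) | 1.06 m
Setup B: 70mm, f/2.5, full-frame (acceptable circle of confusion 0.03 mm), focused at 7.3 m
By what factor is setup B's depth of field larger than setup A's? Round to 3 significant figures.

Setup A: H = 55²/(18×0.077) + 55 ≈ 2237.5 mm; DoF = Df − Dn = 1964.7 − 725.8 ≈ 1238.9 mm.
Setup B: H = 70²/(2.5×0.03) + 70 ≈ 65403.3 mm; DoF = Df − Dn = 8208.4 − 6572.6 ≈ 1635.8 mm.
Ratio = 1635.8 / 1238.9 ≈ 1.32.

1.32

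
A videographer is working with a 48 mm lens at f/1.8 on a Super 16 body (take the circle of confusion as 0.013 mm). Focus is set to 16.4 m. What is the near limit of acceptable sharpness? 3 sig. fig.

14.1 m

Hyperfocal distance H = f²/(N·c) + f = 48²/(1.8 × 0.013) + 48 = 2304/0.0234 + 48 ≈ 98509.5 mm ≈ 98.51 m.
Near limit Dn = s·(H − f)/(H + s − 2f) = 16400 × (98509.5 − 48) / (98509.5 + 16400 − 2 × 48) = 16400 × 98461.5 / 114813.5 ≈ 14064 mm ≈ 14.1 m.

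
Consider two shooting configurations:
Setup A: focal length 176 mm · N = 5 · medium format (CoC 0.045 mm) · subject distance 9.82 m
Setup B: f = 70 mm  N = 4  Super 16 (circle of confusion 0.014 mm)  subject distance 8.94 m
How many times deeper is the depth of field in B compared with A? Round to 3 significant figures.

Setup A: H = 176²/(5×0.045) + 176 ≈ 137847.1 mm; DoF = Df − Dn = 10559.7 − 9177.1 ≈ 1382.6 mm.
Setup B: H = 70²/(4×0.014) + 70 ≈ 87570.0 mm; DoF = Df − Dn = 9948.5 − 8117.2 ≈ 1831.3 mm.
Ratio = 1831.3 / 1382.6 ≈ 1.32.

1.32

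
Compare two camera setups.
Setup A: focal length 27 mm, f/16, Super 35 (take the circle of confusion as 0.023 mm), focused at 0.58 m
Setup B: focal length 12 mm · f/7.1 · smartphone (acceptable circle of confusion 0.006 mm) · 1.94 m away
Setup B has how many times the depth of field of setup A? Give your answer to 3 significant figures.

9.34

Setup A: H = 27²/(16×0.023) + 27 ≈ 2008.0 mm; DoF = Df − Dn = 804.61 − 453.42 ≈ 351.19 mm.
Setup B: H = 12²/(7.1×0.006) + 12 ≈ 3392.3 mm; DoF = Df − Dn = 4515.5 − 1235.4 ≈ 3280.1 mm.
Ratio = 3280.1 / 351.19 ≈ 9.34.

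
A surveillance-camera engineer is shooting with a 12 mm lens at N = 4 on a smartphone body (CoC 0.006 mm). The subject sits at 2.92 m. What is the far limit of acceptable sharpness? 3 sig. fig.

5.67 m

Hyperfocal distance H = f²/(N·c) + f = 12²/(4 × 0.006) + 12 = 144/0.024 + 12 ≈ 6012.0 mm ≈ 6.012 m.
Far limit Df = s·(H − f)/(H − s) = 2920 × (6012.0 − 12) / (6012.0 − 2920) = 2920 × 6000.0 / 3092.0 ≈ 5666.2 mm ≈ 5.67 m.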